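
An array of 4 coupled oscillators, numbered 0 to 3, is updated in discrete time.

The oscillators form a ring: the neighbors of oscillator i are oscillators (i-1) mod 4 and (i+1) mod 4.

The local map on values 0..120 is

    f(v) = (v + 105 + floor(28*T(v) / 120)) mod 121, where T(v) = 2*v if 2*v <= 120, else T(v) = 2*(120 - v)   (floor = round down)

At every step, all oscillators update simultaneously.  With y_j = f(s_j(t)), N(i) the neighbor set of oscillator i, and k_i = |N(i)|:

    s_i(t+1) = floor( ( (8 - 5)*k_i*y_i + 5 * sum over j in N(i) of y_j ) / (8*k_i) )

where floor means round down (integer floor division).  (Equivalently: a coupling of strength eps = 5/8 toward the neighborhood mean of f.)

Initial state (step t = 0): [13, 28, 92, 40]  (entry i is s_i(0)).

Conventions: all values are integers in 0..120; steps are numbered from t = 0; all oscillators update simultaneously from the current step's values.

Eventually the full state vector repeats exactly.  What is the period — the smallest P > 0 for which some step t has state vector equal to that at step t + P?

Simulating step by step:
t=0: [13, 28, 92, 40]
t=1: [22, 38, 54, 44]
t=2: [33, 39, 50, 42]
t=3: [38, 43, 48, 44]
t=4: [44, 46, 49, 47]
t=5: [50, 51, 52, 51]
t=6: [57, 58, 58, 58]
t=7: [68, 68, 69, 68]
t=8: [76, 76, 76, 76]
t=9: [80, 80, 80, 80]
t=10: [82, 82, 82, 82]
t=11: [83, 83, 83, 83]
t=12: [84, 84, 84, 84]
t=13: [84, 84, 84, 84]

Answer: 1
Key observation: The state at step 12, [84, 84, 84, 84], reappears at step 13 — and no state repeats earlier — so the cycle the system enters has period 1.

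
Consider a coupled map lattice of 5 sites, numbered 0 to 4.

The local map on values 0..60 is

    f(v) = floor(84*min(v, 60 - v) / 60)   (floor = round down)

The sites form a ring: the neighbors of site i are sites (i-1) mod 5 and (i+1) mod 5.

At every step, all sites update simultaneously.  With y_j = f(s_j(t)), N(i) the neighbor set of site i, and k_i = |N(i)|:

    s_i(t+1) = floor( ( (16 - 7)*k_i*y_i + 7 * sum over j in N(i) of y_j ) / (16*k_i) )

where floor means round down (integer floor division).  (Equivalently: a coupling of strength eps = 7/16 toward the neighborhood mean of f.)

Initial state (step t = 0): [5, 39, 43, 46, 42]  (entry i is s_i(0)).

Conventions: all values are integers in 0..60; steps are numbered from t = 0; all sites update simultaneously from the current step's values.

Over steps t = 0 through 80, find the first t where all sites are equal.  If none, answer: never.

Simulating step by step:
t=0: [5, 39, 43, 46, 42]  (not all equal)
t=1: [15, 22, 23, 21, 19]  (not all equal)
t=2: [24, 28, 30, 29, 25]  (not all equal)
t=3: [34, 38, 40, 39, 35]  (not all equal)
t=4: [34, 30, 28, 30, 33]  (not all equal)
t=5: [37, 40, 40, 40, 37]  (not all equal)
t=6: [31, 28, 28, 28, 31]  (not all equal)
t=7: [39, 39, 39, 39, 39]  (all equal)

Answer: 7
Key observation: Synchronization is absorbing here: once all sites are equal they stay equal, and step 7 is the first all-equal step.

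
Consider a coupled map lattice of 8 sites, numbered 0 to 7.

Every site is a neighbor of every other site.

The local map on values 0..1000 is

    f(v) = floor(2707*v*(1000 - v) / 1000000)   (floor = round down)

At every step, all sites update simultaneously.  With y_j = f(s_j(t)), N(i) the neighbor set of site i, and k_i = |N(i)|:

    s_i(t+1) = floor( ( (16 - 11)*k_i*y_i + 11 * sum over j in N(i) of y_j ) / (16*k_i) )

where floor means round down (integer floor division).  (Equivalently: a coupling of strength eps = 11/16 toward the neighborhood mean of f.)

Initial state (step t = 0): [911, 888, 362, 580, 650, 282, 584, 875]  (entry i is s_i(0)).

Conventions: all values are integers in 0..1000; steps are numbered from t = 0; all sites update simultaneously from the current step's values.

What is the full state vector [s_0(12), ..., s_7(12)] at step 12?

Answer: [632, 632, 632, 632, 632, 632, 632, 632]

Derivation:
t=0: [911, 888, 362, 580, 650, 282, 584, 875]
t=1: [428, 439, 515, 523, 513, 499, 522, 445]
t=2: [669, 670, 672, 672, 672, 672, 672, 670]
t=3: [597, 597, 596, 596, 596, 596, 596, 597]
t=4: [651, 651, 651, 651, 651, 651, 651, 651]
t=5: [615, 615, 615, 615, 615, 615, 615, 615]
t=6: [640, 640, 640, 640, 640, 640, 640, 640]
t=7: [623, 623, 623, 623, 623, 623, 623, 623]
t=8: [635, 635, 635, 635, 635, 635, 635, 635]
t=9: [627, 627, 627, 627, 627, 627, 627, 627]
t=10: [633, 633, 633, 633, 633, 633, 633, 633]
t=11: [628, 628, 628, 628, 628, 628, 628, 628]
t=12: [632, 632, 632, 632, 632, 632, 632, 632]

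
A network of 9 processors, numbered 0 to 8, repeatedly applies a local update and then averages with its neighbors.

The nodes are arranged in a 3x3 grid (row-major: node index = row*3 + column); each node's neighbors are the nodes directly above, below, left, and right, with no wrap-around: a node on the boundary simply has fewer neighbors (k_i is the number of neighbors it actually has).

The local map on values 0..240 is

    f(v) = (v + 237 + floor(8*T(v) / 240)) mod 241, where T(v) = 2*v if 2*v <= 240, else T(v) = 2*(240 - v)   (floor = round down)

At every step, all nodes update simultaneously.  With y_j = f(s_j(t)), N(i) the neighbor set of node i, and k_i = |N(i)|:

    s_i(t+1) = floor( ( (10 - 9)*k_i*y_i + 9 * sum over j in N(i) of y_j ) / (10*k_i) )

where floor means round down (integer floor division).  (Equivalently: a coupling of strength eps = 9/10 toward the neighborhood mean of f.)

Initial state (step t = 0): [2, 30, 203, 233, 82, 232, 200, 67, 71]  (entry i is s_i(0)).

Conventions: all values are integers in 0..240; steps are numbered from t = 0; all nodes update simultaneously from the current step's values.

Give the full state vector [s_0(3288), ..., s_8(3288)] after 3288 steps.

Answer: [166, 166, 166, 166, 166, 166, 166, 166, 166]
Key observation: The state at step 23, [166, 166, 166, 166, 166, 166, 166, 166, 166], reappears at step 24: the system is in a cycle of period 1 from step 23 on.  Therefore the state at step 3288 equals the state at step 23 + ((3288 - 23) mod 1) = 23, which is [166, 166, 166, 166, 166, 166, 166, 166, 166].

Derivation:
t=0: [2, 30, 203, 233, 82, 232, 200, 67, 71]
t=1: [139, 159, 135, 178, 132, 129, 153, 112, 139]
t=2: [166, 140, 145, 146, 145, 137, 147, 140, 125]
t=3: [147, 152, 141, 153, 143, 140, 145, 141, 139]
t=4: [153, 146, 147, 147, 147, 142, 148, 144, 142]
t=5: [149, 150, 146, 150, 146, 147, 147, 147, 144]
t=6: [151, 149, 150, 149, 150, 147, 150, 147, 148]
t=7: [151, 151, 150, 151, 150, 151, 150, 151, 149]
t=8: [152, 152, 152, 152, 152, 151, 152, 151, 151]
t=9: [153, 153, 152, 153, 152, 152, 152, 152, 152]
t=10: [154, 153, 153, 153, 153, 153, 153, 153, 153]
t=11: [154, 154, 154, 154, 154, 154, 154, 154, 154]
t=12: [155, 155, 155, 155, 155, 155, 155, 155, 155]
t=13: [156, 156, 156, 156, 156, 156, 156, 156, 156]
t=14: [157, 157, 157, 157, 157, 157, 157, 157, 157]
t=15: [158, 158, 158, 158, 158, 158, 158, 158, 158]
t=16: [159, 159, 159, 159, 159, 159, 159, 159, 159]
t=17: [160, 160, 160, 160, 160, 160, 160, 160, 160]
t=18: [161, 161, 161, 161, 161, 161, 161, 161, 161]
t=19: [162, 162, 162, 162, 162, 162, 162, 162, 162]
t=20: [163, 163, 163, 163, 163, 163, 163, 163, 163]
t=21: [164, 164, 164, 164, 164, 164, 164, 164, 164]
t=22: [165, 165, 165, 165, 165, 165, 165, 165, 165]
t=23: [166, 166, 166, 166, 166, 166, 166, 166, 166]
t=24: [166, 166, 166, 166, 166, 166, 166, 166, 166]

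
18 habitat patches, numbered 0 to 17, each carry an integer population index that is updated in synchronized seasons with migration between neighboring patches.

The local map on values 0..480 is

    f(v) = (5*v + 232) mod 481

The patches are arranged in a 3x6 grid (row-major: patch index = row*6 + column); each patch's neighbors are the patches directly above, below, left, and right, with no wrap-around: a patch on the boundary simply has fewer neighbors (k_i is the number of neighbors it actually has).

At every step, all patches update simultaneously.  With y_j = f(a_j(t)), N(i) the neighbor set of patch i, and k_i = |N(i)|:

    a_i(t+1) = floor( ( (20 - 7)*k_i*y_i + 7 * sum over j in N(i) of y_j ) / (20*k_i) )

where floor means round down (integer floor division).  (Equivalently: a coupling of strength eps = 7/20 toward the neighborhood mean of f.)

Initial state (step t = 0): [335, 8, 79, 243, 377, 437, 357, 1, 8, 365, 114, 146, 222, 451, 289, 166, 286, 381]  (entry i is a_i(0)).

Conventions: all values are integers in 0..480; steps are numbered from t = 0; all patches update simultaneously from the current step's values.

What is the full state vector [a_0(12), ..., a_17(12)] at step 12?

Answer: [183, 312, 333, 279, 215, 203, 168, 293, 120, 357, 293, 118, 144, 192, 57, 258, 362, 301]

Derivation:
t=0: [335, 8, 79, 243, 377, 437, 357, 1, 8, 365, 114, 146, 222, 451, 289, 166, 286, 381]
t=1: [365, 275, 158, 57, 164, 41, 186, 216, 242, 147, 256, 63, 277, 152, 205, 133, 216, 176]
t=2: [150, 169, 118, 41, 121, 311, 206, 303, 374, 90, 89, 119, 153, 115, 299, 346, 301, 170]
t=3: [85, 152, 306, 388, 345, 346, 236, 278, 214, 204, 232, 301, 132, 284, 247, 115, 232, 190]
t=4: [198, 98, 279, 236, 104, 81, 381, 206, 292, 306, 371, 271, 382, 207, 117, 298, 393, 269]
t=5: [248, 243, 229, 382, 265, 174, 229, 283, 261, 307, 194, 146, 232, 297, 315, 289, 244, 160]
t=6: [92, 78, 306, 241, 143, 110, 347, 201, 175, 279, 195, 52, 400, 294, 306, 233, 69, 47]
t=7: [169, 185, 296, 421, 422, 279, 120, 230, 190, 233, 225, 125, 253, 273, 305, 352, 196, 322]
t=8: [170, 220, 271, 399, 387, 258, 296, 353, 268, 378, 386, 358, 123, 192, 255, 160, 263, 368]
t=9: [189, 279, 187, 265, 230, 111, 240, 134, 125, 193, 210, 117, 325, 208, 91, 88, 120, 131]
t=10: [254, 217, 211, 174, 359, 331, 428, 390, 337, 240, 325, 338, 405, 322, 236, 216, 335, 384]
t=11: [178, 305, 324, 195, 183, 390, 367, 314, 439, 426, 401, 438, 364, 380, 435, 388, 417, 313]
t=12: [183, 312, 333, 279, 215, 203, 168, 293, 120, 357, 293, 118, 144, 192, 57, 258, 362, 301]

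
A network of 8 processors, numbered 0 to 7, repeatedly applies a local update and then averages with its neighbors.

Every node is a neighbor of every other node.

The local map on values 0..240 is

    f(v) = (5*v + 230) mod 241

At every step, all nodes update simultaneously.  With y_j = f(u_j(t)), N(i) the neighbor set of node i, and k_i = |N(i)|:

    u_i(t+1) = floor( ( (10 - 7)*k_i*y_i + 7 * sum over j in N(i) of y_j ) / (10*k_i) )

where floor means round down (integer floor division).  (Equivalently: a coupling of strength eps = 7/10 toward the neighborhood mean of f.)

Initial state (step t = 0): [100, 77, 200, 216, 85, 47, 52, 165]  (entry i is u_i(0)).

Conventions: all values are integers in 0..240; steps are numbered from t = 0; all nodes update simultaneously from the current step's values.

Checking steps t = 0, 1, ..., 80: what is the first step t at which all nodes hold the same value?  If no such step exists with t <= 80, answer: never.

Answer: never
Key observation: The state at step 11 reappears at step 13 — the system is in a cycle of period 2 from step 11 on.  No step 0..13 is synchronized, and the cycle repeats forever, so no step up to 80 (or ever) has all nodes equal.

Derivation:
t=0: [100, 77, 200, 216, 85, 47, 52, 165]  (not all equal)
t=1: [78, 103, 81, 97, 111, 121, 78, 94]  (not all equal)
t=2: [135, 112, 138, 154, 120, 130, 135, 151]  (not all equal)
t=3: [131, 108, 134, 102, 116, 126, 131, 99]  (not all equal)
t=4: [111, 88, 114, 82, 96, 106, 111, 79]  (not all equal)
t=5: [107, 133, 110, 127, 141, 102, 107, 124]  (not all equal)
t=6: [89, 115, 92, 109, 123, 84, 89, 106]  (not all equal)
t=7: [144, 121, 147, 115, 129, 139, 144, 112]  (not all equal)
t=8: [152, 129, 107, 123, 137, 147, 152, 120]  (not all equal)
t=9: [72, 97, 75, 91, 105, 67, 72, 88]  (not all equal)
t=10: [129, 154, 132, 148, 114, 124, 129, 145]  (not all equal)
t=11: [125, 102, 128, 96, 110, 120, 125, 141]  (not all equal)
t=12: [129, 106, 132, 148, 114, 124, 129, 145]  (not all equal)
t=13: [125, 102, 128, 96, 110, 120, 125, 141]  (not all equal)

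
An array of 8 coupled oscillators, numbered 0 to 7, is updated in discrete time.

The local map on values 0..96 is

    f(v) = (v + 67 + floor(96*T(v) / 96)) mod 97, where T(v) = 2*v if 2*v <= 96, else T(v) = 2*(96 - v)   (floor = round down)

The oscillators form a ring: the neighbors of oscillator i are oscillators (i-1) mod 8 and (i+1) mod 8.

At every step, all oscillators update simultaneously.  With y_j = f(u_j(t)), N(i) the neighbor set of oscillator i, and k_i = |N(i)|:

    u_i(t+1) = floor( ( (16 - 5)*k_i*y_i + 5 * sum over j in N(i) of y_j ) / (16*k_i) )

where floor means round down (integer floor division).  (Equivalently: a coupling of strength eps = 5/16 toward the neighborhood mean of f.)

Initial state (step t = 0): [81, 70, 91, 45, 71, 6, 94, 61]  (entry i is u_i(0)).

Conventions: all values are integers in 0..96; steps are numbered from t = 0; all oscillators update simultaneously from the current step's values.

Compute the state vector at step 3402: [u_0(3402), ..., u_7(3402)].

Simulating step by step:
t=0: [81, 70, 91, 45, 71, 6, 94, 61]
t=1: [70, 87, 64, 30, 77, 83, 60, 26]
t=2: [82, 66, 21, 54, 80, 68, 23, 48]
t=3: [72, 83, 39, 25, 72, 83, 44, 30]
t=4: [83, 81, 79, 58, 81, 69, 25, 56]
t=5: [68, 81, 70, 30, 71, 83, 46, 25]
t=6: [84, 84, 85, 69, 84, 70, 26, 47]
t=7: [68, 77, 79, 88, 82, 82, 49, 29]
t=8: [86, 86, 81, 76, 79, 70, 32, 56]
t=9: [65, 76, 81, 84, 84, 86, 61, 28]
t=10: [21, 71, 81, 78, 77, 65, 23, 37]
t=11: [49, 80, 83, 83, 71, 19, 39, 66]
t=12: [38, 71, 79, 80, 79, 46, 79, 82]
t=13: [84, 88, 84, 82, 71, 33, 71, 81]
t=14: [77, 75, 77, 81, 85, 75, 86, 82]
t=15: [84, 86, 84, 81, 79, 83, 78, 80]
t=16: [78, 76, 78, 80, 82, 80, 82, 81]
t=17: [83, 85, 84, 82, 80, 81, 80, 81]
t=18: [79, 77, 78, 80, 81, 81, 81, 80]
t=19: [83, 84, 83, 82, 81, 81, 81, 82]
t=20: [79, 78, 79, 80, 80, 81, 80, 80]
t=21: [83, 83, 83, 82, 81, 81, 81, 82]
t=22: [79, 79, 79, 80, 80, 81, 80, 80]
t=23: [82, 83, 82, 82, 81, 81, 81, 82]
t=24: [79, 79, 79, 80, 80, 81, 80, 80]

Answer: [79, 79, 79, 80, 80, 81, 80, 80]
Key observation: The state at step 22, [79, 79, 79, 80, 80, 81, 80, 80], reappears at step 24: the system is in a cycle of period 2 from step 22 on.  Therefore the state at step 3402 equals the state at step 22 + ((3402 - 22) mod 2) = 22, which is [79, 79, 79, 80, 80, 81, 80, 80].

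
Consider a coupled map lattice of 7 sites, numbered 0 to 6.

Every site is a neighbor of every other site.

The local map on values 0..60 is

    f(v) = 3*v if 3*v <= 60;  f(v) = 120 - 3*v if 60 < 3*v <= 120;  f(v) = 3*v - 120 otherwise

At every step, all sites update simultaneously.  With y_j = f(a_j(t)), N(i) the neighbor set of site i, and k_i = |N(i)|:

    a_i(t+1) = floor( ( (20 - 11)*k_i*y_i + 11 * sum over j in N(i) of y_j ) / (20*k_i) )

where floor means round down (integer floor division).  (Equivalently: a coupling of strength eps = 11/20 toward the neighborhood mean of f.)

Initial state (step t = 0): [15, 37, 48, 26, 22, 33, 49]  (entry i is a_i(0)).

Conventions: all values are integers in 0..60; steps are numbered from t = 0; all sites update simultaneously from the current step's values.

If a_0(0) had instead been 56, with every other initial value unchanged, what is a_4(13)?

Answer: a_4(13) = 6
Key observation: This trace re-runs the system from the modified initial state.

Derivation:
t=0: [56, 37, 48, 26, 22, 33, 49]
t=1: [37, 23, 29, 35, 39, 28, 30]
t=2: [19, 34, 28, 21, 17, 29, 26]
t=3: [47, 33, 39, 47, 45, 38, 42]
t=4: [16, 16, 9, 16, 13, 10, 10]
t=5: [41, 41, 34, 41, 38, 35, 35]
t=6: [6, 6, 12, 6, 7, 11, 11]
t=7: [22, 22, 29, 22, 23, 28, 28]
t=8: [48, 48, 40, 48, 47, 42, 42]
t=9: [18, 18, 9, 18, 17, 11, 11]
t=10: [47, 47, 37, 47, 46, 39, 39]
t=11: [16, 16, 12, 16, 15, 9, 9]
t=12: [42, 42, 38, 42, 41, 35, 35]
t=13: [7, 7, 7, 7, 6, 10, 10]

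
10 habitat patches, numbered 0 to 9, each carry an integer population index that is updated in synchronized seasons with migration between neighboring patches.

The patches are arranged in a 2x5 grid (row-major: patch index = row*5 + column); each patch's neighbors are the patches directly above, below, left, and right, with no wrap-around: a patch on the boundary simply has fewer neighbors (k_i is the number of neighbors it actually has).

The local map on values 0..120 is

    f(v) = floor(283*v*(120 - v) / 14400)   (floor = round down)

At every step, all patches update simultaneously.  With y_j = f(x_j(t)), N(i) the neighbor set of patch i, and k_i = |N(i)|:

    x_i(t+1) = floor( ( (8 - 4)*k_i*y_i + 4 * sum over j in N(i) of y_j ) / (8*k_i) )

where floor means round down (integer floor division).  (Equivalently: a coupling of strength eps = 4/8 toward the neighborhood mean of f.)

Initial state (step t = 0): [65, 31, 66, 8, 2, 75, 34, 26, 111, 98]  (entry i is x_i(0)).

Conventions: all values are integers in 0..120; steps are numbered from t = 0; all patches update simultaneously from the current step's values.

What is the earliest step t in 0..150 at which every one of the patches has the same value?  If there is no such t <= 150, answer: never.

Answer: 4
Key observation: Synchronization is absorbing here: once all patches are equal they stay equal, and step 4 is the first all-equal step.

Derivation:
t=0: [65, 31, 66, 8, 2, 75, 34, 26, 111, 98]  (not all equal)
t=1: [65, 59, 54, 24, 16, 64, 56, 48, 27, 26]  (not all equal)
t=2: [70, 70, 65, 47, 39, 70, 69, 65, 51, 44]  (not all equal)
t=3: [68, 68, 69, 67, 64, 68, 68, 69, 68, 65]  (not all equal)
t=4: [69, 69, 69, 69, 69, 69, 69, 69, 69, 69]  (all equal)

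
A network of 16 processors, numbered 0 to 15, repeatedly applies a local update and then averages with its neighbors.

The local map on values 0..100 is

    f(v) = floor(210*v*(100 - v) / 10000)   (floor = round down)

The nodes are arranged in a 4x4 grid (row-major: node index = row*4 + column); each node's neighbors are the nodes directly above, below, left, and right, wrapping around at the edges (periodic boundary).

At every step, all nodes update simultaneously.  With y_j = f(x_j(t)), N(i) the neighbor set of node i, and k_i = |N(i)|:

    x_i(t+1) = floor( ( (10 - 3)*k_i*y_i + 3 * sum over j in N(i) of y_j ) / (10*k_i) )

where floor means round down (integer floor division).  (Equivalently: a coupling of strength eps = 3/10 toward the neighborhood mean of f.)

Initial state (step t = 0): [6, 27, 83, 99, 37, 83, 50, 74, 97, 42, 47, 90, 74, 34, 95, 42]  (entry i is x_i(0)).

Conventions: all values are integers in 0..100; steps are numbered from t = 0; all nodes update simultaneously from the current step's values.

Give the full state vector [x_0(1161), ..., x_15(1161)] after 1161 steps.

Simulating step by step:
t=0: [6, 27, 83, 99, 37, 83, 50, 74, 97, 42, 47, 90, 74, 34, 95, 42]
t=1: [17, 37, 28, 11, 40, 34, 47, 37, 15, 45, 46, 23, 36, 43, 19, 40]
t=2: [32, 46, 40, 26, 46, 47, 50, 45, 32, 48, 49, 39, 45, 49, 37, 45]
t=3: [46, 51, 49, 42, 50, 52, 51, 50, 46, 51, 51, 49, 50, 51, 48, 49]
t=4: [51, 52, 51, 51, 52, 52, 52, 51, 52, 52, 52, 52, 52, 52, 52, 51]
t=5: [52, 52, 52, 52, 52, 52, 52, 52, 52, 52, 52, 52, 52, 52, 52, 52]
t=6: [52, 52, 52, 52, 52, 52, 52, 52, 52, 52, 52, 52, 52, 52, 52, 52]

Answer: [52, 52, 52, 52, 52, 52, 52, 52, 52, 52, 52, 52, 52, 52, 52, 52]
Key observation: The state at step 5, [52, 52, 52, 52, 52, 52, 52, 52, 52, 52, 52, 52, 52, 52, 52, 52], reappears at step 6: the system is in a cycle of period 1 from step 5 on.  Therefore the state at step 1161 equals the state at step 5 + ((1161 - 5) mod 1) = 5, which is [52, 52, 52, 52, 52, 52, 52, 52, 52, 52, 52, 52, 52, 52, 52, 52].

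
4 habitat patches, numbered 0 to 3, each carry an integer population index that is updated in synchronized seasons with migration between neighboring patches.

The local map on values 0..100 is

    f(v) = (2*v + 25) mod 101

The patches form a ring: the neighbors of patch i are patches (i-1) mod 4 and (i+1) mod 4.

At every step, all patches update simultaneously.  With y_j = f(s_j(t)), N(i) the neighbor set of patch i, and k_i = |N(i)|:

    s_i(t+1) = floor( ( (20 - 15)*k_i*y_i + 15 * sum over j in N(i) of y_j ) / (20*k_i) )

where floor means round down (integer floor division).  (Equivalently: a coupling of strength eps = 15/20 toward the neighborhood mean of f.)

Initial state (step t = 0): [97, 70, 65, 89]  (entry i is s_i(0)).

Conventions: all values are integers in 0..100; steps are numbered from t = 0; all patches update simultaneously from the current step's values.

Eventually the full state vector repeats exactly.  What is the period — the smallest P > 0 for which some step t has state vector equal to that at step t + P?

Answer: 20
Key observation: The state at step 31, [82, 58, 82, 58], reappears at step 51 — and no state repeats earlier — so the cycle the system enters has period 20.

Derivation:
t=0: [97, 70, 65, 89]
t=1: [28, 42, 37, 26]
t=2: [52, 69, 56, 86]
t=3: [66, 39, 68, 48]
t=4: [22, 44, 23, 48]
t=5: [29, 55, 29, 57]
t=6: [47, 70, 47, 71]
t=7: [53, 29, 53, 30]
t=8: [70, 43, 70, 43]
t=9: [23, 50, 23, 50]
t=10: [35, 59, 35, 59]
t=11: [55, 81, 55, 81]
t=12: [73, 47, 73, 47]
t=13: [31, 57, 31, 57]
t=14: [50, 74, 50, 74]
t=15: [60, 36, 60, 36]
t=16: [83, 57, 83, 57]
t=17: [51, 77, 51, 77]
t=18: [65, 39, 65, 39]
t=19: [15, 41, 15, 41]
t=20: [18, 42, 18, 42]
t=21: [21, 47, 21, 47]
t=22: [30, 54, 30, 54]
t=23: [45, 71, 45, 71]
t=24: [53, 27, 53, 27]
t=25: [66, 42, 66, 42]
t=26: [20, 44, 20, 44]
t=27: [25, 51, 25, 51]
t=28: [38, 62, 38, 62]
t=29: [36, 12, 36, 12]
t=30: [61, 85, 61, 85]
t=31: [82, 58, 82, 58]
t=32: [52, 76, 52, 76]
t=33: [64, 40, 64, 40]
t=34: [16, 40, 16, 40]
t=35: [17, 43, 17, 43]
t=36: [22, 46, 22, 46]
t=37: [29, 55, 29, 55]
t=38: [46, 70, 46, 70]
t=39: [52, 28, 52, 28]
t=40: [67, 41, 67, 41]
t=41: [19, 45, 19, 45]
t=42: [26, 50, 26, 50]
t=43: [37, 63, 37, 63]
t=44: [62, 86, 62, 86]
t=45: [84, 60, 84, 60]
t=46: [56, 80, 56, 80]
t=47: [72, 48, 72, 48]
t=48: [32, 56, 32, 56]
t=49: [49, 75, 49, 75]
t=50: [61, 35, 61, 35]
t=51: [82, 58, 82, 58]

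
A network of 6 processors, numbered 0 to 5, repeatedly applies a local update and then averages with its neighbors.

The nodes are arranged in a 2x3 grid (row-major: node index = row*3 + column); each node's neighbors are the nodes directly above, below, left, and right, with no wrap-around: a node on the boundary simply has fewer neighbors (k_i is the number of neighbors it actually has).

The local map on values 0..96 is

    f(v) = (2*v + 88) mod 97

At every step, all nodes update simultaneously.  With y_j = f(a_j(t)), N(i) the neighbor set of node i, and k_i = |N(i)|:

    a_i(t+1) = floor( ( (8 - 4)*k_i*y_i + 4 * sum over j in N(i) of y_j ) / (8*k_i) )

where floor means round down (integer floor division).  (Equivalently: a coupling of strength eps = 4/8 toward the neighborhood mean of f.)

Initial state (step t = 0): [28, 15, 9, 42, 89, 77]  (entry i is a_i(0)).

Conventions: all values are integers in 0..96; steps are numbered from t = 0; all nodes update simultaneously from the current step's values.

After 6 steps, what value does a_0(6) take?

Simulating step by step:
t=0: [28, 15, 9, 42, 89, 77]
t=1: [47, 31, 21, 67, 60, 44]
t=2: [62, 48, 49, 38, 33, 51]
t=3: [47, 70, 89, 52, 69, 83]
t=4: [74, 48, 59, 76, 47, 56]
t=5: [54, 66, 29, 54, 65, 27]
t=6: [8, 25, 42, 7, 24, 40]

Answer: a_0(6) = 8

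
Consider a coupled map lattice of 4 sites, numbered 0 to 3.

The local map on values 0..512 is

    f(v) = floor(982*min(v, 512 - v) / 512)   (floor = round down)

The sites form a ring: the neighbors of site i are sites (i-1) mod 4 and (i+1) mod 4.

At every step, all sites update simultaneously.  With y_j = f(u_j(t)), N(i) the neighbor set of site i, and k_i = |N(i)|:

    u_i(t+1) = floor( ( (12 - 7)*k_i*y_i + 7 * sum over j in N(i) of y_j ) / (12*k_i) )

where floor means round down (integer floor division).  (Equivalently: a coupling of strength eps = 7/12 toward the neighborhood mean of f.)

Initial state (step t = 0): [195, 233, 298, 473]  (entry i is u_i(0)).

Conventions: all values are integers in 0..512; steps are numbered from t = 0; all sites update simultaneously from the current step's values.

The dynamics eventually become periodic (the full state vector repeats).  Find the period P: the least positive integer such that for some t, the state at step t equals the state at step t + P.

Answer: 14
Key observation: The state at step 21, [387, 387, 387, 387], reappears at step 35 — and no state repeats earlier — so the cycle the system enters has period 14.

Derivation:
t=0: [195, 233, 298, 473]
t=1: [307, 414, 322, 259]
t=2: [359, 298, 347, 422]
t=3: [291, 348, 301, 249]
t=4: [406, 372, 399, 439]
t=5: [203, 233, 209, 180]
t=6: [392, 415, 397, 373]
t=7: [227, 208, 223, 242]
t=8: [432, 417, 429, 444]
t=9: [154, 166, 157, 145]
t=10: [296, 306, 299, 289]
t=11: [412, 404, 409, 417]
t=12: [193, 199, 195, 189]
t=13: [370, 375, 372, 367]
t=14: [270, 266, 269, 273]
t=15: [464, 467, 465, 462]
t=16: [91, 88, 90, 92]
t=17: [172, 170, 172, 174]
t=18: [329, 327, 329, 330]
t=19: [350, 351, 350, 349]
t=20: [310, 309, 310, 310]
t=21: [387, 387, 387, 387]
t=22: [239, 239, 239, 239]
t=23: [458, 458, 458, 458]
t=24: [103, 103, 103, 103]
t=25: [197, 197, 197, 197]
t=26: [377, 377, 377, 377]
t=27: [258, 258, 258, 258]
t=28: [487, 487, 487, 487]
t=29: [47, 47, 47, 47]
t=30: [90, 90, 90, 90]
t=31: [172, 172, 172, 172]
t=32: [329, 329, 329, 329]
t=33: [350, 350, 350, 350]
t=34: [310, 310, 310, 310]
t=35: [387, 387, 387, 387]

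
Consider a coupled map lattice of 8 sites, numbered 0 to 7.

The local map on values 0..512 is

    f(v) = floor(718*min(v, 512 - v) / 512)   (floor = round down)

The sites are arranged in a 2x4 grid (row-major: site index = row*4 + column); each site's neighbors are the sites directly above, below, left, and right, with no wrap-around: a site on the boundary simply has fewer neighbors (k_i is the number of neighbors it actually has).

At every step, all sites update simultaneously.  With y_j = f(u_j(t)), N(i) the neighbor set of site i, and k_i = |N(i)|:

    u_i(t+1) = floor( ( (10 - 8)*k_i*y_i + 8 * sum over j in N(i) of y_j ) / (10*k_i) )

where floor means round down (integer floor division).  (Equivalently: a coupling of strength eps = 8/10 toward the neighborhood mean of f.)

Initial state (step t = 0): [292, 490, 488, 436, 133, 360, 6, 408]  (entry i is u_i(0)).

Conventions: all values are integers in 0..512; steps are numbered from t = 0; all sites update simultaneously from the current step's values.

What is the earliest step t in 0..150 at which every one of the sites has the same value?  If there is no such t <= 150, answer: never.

Answer: never
Key observation: The state at step 25 reappears at step 31 — the system is in a cycle of period 6 from step 25 on.  No step 0..31 is synchronized, and the cycle repeats forever, so no step up to 150 (or ever) has all sites equal.

Derivation:
t=0: [292, 490, 488, 436, 133, 360, 6, 408]  (not all equal)
t=1: [148, 153, 45, 92, 245, 102, 105, 74]  (not all equal)
t=2: [264, 152, 143, 92, 208, 216, 111, 131]  (not all equal)
t=3: [271, 269, 172, 179, 317, 236, 213, 150]  (not all equal)
t=4: [312, 310, 285, 230, 321, 308, 267, 261]  (not all equal)
t=5: [276, 292, 316, 332, 279, 295, 323, 336]  (not all equal)
t=6: [319, 303, 274, 258, 318, 300, 272, 256]  (not all equal)
t=7: [280, 298, 329, 348, 281, 299, 330, 348]  (not all equal)
t=8: [314, 294, 260, 239, 313, 293, 259, 239]  (not all equal)
t=9: [289, 310, 335, 342, 289, 311, 336, 342]  (not all equal)
t=10: [300, 280, 254, 242, 299, 280, 253, 241]  (not all equal)
t=11: [308, 325, 342, 345, 308, 325, 342, 344]  (not all equal)
t=12: [276, 262, 243, 236, 276, 262, 243, 235]  (not all equal)
t=13: [338, 342, 340, 333, 338, 342, 339, 333]  (not all equal)
t=14: [241, 240, 243, 247, 241, 240, 243, 247]  (not all equal)
t=15: [336, 337, 340, 343, 336, 337, 340, 343]  (not all equal)
t=16: [245, 244, 240, 238, 245, 244, 240, 238]  (not all equal)
t=17: [342, 340, 336, 334, 342, 340, 336, 334]  (not all equal)
t=18: [239, 241, 245, 247, 239, 241, 245, 247]  (not all equal)
t=19: [335, 338, 342, 344, 335, 338, 342, 344]  (not all equal)
t=20: [246, 243, 238, 236, 246, 243, 238, 236]  (not all equal)
t=21: [342, 339, 334, 331, 342, 339, 334, 331]  (not all equal)
t=22: [239, 242, 248, 251, 239, 242, 248, 251]  (not all equal)
t=23: [336, 340, 345, 349, 336, 340, 345, 349]  (not all equal)
t=24: [244, 240, 234, 230, 244, 240, 234, 230]  (not all equal)
t=25: [339, 335, 328, 324, 339, 335, 328, 324]  (not all equal)
t=26: [244, 249, 256, 261, 244, 249, 256, 261]  (not all equal)
t=27: [344, 349, 354, 354, 344, 349, 354, 354]  (not all equal)
t=28: [232, 228, 222, 221, 232, 228, 222, 221]  (not all equal)
t=29: [322, 318, 312, 309, 322, 318, 312, 309]  (not all equal)
t=30: [268, 272, 278, 282, 268, 272, 278, 282]  (not all equal)
t=31: [339, 335, 328, 324, 339, 335, 328, 324]  (not all equal)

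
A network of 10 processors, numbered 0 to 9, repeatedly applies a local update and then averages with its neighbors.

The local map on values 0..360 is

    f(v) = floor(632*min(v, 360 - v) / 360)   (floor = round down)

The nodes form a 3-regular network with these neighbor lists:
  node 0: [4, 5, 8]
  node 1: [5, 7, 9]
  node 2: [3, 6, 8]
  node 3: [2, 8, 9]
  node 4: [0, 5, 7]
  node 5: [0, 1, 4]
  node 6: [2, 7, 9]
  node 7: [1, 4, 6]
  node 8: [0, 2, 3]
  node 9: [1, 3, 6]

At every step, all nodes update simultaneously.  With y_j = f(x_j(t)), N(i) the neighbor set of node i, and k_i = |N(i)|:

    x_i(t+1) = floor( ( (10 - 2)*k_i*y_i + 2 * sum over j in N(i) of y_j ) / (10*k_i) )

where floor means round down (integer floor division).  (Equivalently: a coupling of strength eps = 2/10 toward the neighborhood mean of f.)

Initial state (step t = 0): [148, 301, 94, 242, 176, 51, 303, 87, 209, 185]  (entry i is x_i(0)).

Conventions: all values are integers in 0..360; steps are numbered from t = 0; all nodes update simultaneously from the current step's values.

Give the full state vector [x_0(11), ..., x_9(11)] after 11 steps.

Answer: [266, 258, 165, 183, 273, 246, 283, 183, 265, 254]

Derivation:
t=0: [148, 301, 94, 242, 176, 51, 303, 87, 209, 185]
t=1: [251, 118, 170, 214, 279, 115, 121, 155, 254, 272]
t=2: [188, 207, 282, 247, 157, 196, 217, 255, 198, 168]
t=3: [297, 265, 157, 206, 271, 285, 241, 200, 269, 283]
t=4: [117, 169, 262, 253, 159, 133, 212, 259, 170, 150]
t=5: [218, 281, 187, 198, 264, 238, 248, 197, 276, 259]
t=6: [234, 155, 284, 269, 184, 208, 207, 262, 173, 182]
t=7: [235, 267, 155, 177, 290, 266, 255, 194, 276, 296]
t=8: [204, 168, 260, 283, 142, 165, 192, 264, 171, 133]
t=9: [274, 281, 188, 155, 247, 285, 273, 190, 278, 234]
t=10: [151, 153, 278, 261, 197, 137, 176, 270, 162, 214]
t=11: [266, 258, 165, 183, 273, 246, 283, 183, 265, 254]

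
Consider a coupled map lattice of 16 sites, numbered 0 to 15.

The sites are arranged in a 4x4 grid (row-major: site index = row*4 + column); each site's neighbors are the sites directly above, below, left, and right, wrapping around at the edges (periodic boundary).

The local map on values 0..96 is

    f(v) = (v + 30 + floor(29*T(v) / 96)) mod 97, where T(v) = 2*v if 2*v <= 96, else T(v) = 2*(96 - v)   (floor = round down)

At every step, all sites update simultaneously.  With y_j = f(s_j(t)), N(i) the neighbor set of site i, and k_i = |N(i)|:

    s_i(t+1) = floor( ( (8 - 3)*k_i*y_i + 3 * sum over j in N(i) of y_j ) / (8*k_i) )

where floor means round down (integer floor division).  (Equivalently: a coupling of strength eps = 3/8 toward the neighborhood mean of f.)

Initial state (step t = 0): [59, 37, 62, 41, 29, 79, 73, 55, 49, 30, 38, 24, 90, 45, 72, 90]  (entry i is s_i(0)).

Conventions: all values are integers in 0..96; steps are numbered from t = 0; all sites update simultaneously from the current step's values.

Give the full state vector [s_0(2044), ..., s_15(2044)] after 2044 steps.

Simulating step by step:
t=0: [59, 37, 62, 41, 29, 79, 73, 55, 49, 30, 38, 24, 90, 45, 72, 90]
t=1: [35, 60, 30, 65, 52, 38, 24, 31, 29, 60, 73, 55, 21, 23, 24, 35]
t=2: [63, 38, 64, 40, 37, 66, 67, 59, 56, 32, 27, 31, 68, 56, 65, 68]
t=3: [36, 61, 30, 64, 61, 36, 21, 34, 33, 61, 63, 60, 16, 27, 21, 29]
t=4: [63, 39, 63, 40, 41, 64, 64, 62, 60, 33, 23, 32, 64, 59, 62, 61]
t=5: [37, 63, 29, 64, 65, 36, 20, 36, 34, 61, 59, 60, 15, 27, 19, 28]
t=6: [65, 39, 61, 40, 42, 64, 63, 64, 61, 33, 22, 33, 63, 59, 59, 59]
t=7: [28, 63, 29, 64, 5, 27, 19, 27, 26, 61, 58, 61, 14, 27, 18, 27]
t=8: [57, 37, 61, 37, 51, 57, 59, 57, 55, 30, 22, 30, 59, 58, 58, 58]
t=9: [27, 60, 28, 60, 11, 26, 18, 26, 24, 58, 57, 58, 13, 26, 18, 26]
t=10: [57, 35, 59, 35, 55, 56, 57, 56, 54, 29, 21, 29, 57, 57, 57, 57]
t=11: [26, 58, 27, 58, 12, 25, 17, 25, 24, 56, 56, 56, 12, 25, 17, 25]
t=12: [56, 34, 58, 34, 56, 56, 56, 56, 54, 28, 21, 28, 56, 56, 56, 56]
t=13: [26, 57, 26, 57, 12, 25, 17, 25, 23, 55, 55, 55, 12, 25, 17, 25]
t=14: [56, 34, 57, 34, 56, 56, 56, 56, 52, 27, 20, 27, 56, 56, 56, 56]
t=15: [26, 57, 26, 57, 12, 25, 17, 25, 23, 54, 54, 54, 12, 25, 17, 25]
t=16: [56, 34, 57, 34, 56, 56, 56, 56, 52, 27, 20, 27, 56, 56, 56, 56]

Answer: [56, 34, 57, 34, 56, 56, 56, 56, 52, 27, 20, 27, 56, 56, 56, 56]
Key observation: The state at step 14, [56, 34, 57, 34, 56, 56, 56, 56, 52, 27, 20, 27, 56, 56, 56, 56], reappears at step 16: the system is in a cycle of period 2 from step 14 on.  Therefore the state at step 2044 equals the state at step 14 + ((2044 - 14) mod 2) = 14, which is [56, 34, 57, 34, 56, 56, 56, 56, 52, 27, 20, 27, 56, 56, 56, 56].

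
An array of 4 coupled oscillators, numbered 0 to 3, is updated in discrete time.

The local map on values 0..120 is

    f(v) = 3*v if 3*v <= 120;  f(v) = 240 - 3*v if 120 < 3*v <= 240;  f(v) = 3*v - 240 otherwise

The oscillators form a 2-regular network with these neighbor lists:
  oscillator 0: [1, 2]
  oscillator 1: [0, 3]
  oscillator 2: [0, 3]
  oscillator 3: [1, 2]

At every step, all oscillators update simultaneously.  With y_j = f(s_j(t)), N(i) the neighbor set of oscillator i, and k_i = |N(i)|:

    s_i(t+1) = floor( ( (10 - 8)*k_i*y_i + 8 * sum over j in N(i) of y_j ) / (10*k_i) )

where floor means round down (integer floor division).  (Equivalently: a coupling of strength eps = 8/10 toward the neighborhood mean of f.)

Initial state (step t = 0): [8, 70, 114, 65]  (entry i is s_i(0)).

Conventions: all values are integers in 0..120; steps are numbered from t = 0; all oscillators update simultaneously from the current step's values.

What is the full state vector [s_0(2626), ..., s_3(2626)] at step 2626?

Simulating step by step:
t=0: [8, 70, 114, 65]
t=1: [57, 33, 48, 61]
t=2: [91, 70, 69, 89]
t=3: [31, 30, 30, 30]
t=4: [90, 91, 91, 90]
t=5: [32, 30, 30, 32]
t=6: [91, 94, 94, 91]
t=7: [40, 34, 34, 40]
t=8: [105, 116, 116, 105]
t=9: [101, 81, 81, 101]
t=10: [15, 51, 51, 15]
t=11: [78, 53, 53, 78]
t=12: [66, 21, 21, 66]
t=13: [58, 46, 46, 58]
t=14: [94, 73, 73, 94]
t=15: [25, 37, 37, 25]
t=16: [103, 82, 82, 103]
t=17: [18, 56, 56, 18]
t=18: [68, 57, 57, 68]
t=19: [62, 42, 42, 62]
t=20: [102, 66, 66, 102]
t=21: [46, 61, 61, 46]
t=22: [66, 93, 93, 66]
t=23: [39, 41, 41, 39]
t=24: [117, 117, 117, 117]
t=25: [111, 111, 111, 111]
t=26: [93, 93, 93, 93]
t=27: [39, 39, 39, 39]
t=28: [117, 117, 117, 117]

Answer: [93, 93, 93, 93]
Key observation: The state at step 24, [117, 117, 117, 117], reappears at step 28: the system is in a cycle of period 4 from step 24 on.  Therefore the state at step 2626 equals the state at step 24 + ((2626 - 24) mod 4) = 26, which is [93, 93, 93, 93].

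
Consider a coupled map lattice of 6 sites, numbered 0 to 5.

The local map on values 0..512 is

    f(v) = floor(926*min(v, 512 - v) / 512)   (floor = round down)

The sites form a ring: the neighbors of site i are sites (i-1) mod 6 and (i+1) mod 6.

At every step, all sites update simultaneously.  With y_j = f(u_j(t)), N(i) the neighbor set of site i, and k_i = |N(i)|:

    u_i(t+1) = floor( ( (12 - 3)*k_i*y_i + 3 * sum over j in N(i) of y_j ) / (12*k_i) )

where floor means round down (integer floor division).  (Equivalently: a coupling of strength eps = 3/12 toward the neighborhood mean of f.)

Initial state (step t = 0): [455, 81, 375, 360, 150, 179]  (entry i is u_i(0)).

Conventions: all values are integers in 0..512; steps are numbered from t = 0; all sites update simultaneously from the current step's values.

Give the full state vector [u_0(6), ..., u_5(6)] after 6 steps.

Simulating step by step:
t=0: [455, 81, 375, 360, 150, 179]
t=1: [135, 153, 237, 270, 277, 289]
t=2: [267, 291, 410, 434, 423, 385]
t=3: [410, 377, 205, 148, 166, 247]
t=4: [224, 252, 341, 284, 314, 395]
t=5: [387, 430, 340, 392, 346, 253]
t=6: [245, 178, 278, 239, 309, 408]

Answer: [245, 178, 278, 239, 309, 408]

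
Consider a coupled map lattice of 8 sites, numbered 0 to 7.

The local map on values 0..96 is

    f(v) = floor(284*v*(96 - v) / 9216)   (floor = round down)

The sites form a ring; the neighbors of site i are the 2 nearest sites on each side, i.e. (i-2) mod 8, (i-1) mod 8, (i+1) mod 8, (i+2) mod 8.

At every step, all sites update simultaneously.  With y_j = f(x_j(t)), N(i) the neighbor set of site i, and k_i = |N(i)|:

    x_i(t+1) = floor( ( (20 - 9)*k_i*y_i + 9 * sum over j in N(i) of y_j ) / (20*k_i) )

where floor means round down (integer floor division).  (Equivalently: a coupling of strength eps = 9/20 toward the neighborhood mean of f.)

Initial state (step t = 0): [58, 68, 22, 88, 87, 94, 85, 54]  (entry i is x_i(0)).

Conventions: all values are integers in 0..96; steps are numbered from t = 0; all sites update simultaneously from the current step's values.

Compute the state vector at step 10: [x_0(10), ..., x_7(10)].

Answer: [63, 63, 63, 63, 63, 63, 63, 63]

Derivation:
t=0: [58, 68, 22, 88, 87, 94, 85, 54]
t=1: [59, 55, 46, 26, 24, 18, 33, 55]
t=2: [67, 67, 66, 57, 55, 50, 61, 65]
t=3: [60, 60, 62, 66, 67, 68, 65, 62]
t=4: [65, 64, 63, 61, 60, 59, 61, 63]
t=5: [62, 63, 64, 65, 65, 66, 64, 64]
t=6: [63, 63, 63, 62, 62, 61, 62, 63]
t=7: [64, 64, 64, 64, 64, 64, 64, 64]
t=8: [63, 63, 63, 63, 63, 63, 63, 63]
t=9: [64, 64, 64, 64, 64, 64, 64, 64]
t=10: [63, 63, 63, 63, 63, 63, 63, 63]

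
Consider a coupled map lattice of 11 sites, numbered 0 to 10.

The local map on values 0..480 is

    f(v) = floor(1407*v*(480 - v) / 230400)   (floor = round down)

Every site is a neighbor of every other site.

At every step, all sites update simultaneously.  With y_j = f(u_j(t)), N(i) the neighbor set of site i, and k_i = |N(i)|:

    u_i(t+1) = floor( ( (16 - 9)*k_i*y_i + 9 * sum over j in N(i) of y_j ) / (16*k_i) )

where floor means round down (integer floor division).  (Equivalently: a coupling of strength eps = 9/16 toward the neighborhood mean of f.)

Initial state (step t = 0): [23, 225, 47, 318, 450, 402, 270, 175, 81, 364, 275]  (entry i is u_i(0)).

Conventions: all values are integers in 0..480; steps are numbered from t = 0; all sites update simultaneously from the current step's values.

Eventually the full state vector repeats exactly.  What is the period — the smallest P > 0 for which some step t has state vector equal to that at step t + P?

Simulating step by step:
t=0: [23, 225, 47, 318, 450, 402, 270, 175, 81, 364, 275]
t=1: [170, 279, 193, 265, 177, 218, 277, 269, 221, 243, 277]
t=2: [333, 341, 340, 343, 335, 343, 341, 343, 344, 345, 341]
t=3: [292, 288, 289, 287, 291, 287, 288, 287, 287, 287, 288]
t=4: [336, 337, 337, 337, 336, 337, 337, 337, 337, 337, 337]
t=5: [294, 294, 294, 294, 294, 294, 294, 294, 294, 294, 294]
t=6: [333, 333, 333, 333, 333, 333, 333, 333, 333, 333, 333]
t=7: [298, 298, 298, 298, 298, 298, 298, 298, 298, 298, 298]
t=8: [331, 331, 331, 331, 331, 331, 331, 331, 331, 331, 331]
t=9: [301, 301, 301, 301, 301, 301, 301, 301, 301, 301, 301]
t=10: [329, 329, 329, 329, 329, 329, 329, 329, 329, 329, 329]
t=11: [303, 303, 303, 303, 303, 303, 303, 303, 303, 303, 303]
t=12: [327, 327, 327, 327, 327, 327, 327, 327, 327, 327, 327]
t=13: [305, 305, 305, 305, 305, 305, 305, 305, 305, 305, 305]
t=14: [325, 325, 325, 325, 325, 325, 325, 325, 325, 325, 325]
t=15: [307, 307, 307, 307, 307, 307, 307, 307, 307, 307, 307]
t=16: [324, 324, 324, 324, 324, 324, 324, 324, 324, 324, 324]
t=17: [308, 308, 308, 308, 308, 308, 308, 308, 308, 308, 308]
t=18: [323, 323, 323, 323, 323, 323, 323, 323, 323, 323, 323]
t=19: [309, 309, 309, 309, 309, 309, 309, 309, 309, 309, 309]
t=20: [322, 322, 322, 322, 322, 322, 322, 322, 322, 322, 322]
t=21: [310, 310, 310, 310, 310, 310, 310, 310, 310, 310, 310]
t=22: [321, 321, 321, 321, 321, 321, 321, 321, 321, 321, 321]
t=23: [311, 311, 311, 311, 311, 311, 311, 311, 311, 311, 311]
t=24: [320, 320, 320, 320, 320, 320, 320, 320, 320, 320, 320]
t=25: [312, 312, 312, 312, 312, 312, 312, 312, 312, 312, 312]
t=26: [320, 320, 320, 320, 320, 320, 320, 320, 320, 320, 320]

Answer: 2
Key observation: The state at step 24, [320, 320, 320, 320, 320, 320, 320, 320, 320, 320, 320], reappears at step 26 — and no state repeats earlier — so the cycle the system enters has period 2.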